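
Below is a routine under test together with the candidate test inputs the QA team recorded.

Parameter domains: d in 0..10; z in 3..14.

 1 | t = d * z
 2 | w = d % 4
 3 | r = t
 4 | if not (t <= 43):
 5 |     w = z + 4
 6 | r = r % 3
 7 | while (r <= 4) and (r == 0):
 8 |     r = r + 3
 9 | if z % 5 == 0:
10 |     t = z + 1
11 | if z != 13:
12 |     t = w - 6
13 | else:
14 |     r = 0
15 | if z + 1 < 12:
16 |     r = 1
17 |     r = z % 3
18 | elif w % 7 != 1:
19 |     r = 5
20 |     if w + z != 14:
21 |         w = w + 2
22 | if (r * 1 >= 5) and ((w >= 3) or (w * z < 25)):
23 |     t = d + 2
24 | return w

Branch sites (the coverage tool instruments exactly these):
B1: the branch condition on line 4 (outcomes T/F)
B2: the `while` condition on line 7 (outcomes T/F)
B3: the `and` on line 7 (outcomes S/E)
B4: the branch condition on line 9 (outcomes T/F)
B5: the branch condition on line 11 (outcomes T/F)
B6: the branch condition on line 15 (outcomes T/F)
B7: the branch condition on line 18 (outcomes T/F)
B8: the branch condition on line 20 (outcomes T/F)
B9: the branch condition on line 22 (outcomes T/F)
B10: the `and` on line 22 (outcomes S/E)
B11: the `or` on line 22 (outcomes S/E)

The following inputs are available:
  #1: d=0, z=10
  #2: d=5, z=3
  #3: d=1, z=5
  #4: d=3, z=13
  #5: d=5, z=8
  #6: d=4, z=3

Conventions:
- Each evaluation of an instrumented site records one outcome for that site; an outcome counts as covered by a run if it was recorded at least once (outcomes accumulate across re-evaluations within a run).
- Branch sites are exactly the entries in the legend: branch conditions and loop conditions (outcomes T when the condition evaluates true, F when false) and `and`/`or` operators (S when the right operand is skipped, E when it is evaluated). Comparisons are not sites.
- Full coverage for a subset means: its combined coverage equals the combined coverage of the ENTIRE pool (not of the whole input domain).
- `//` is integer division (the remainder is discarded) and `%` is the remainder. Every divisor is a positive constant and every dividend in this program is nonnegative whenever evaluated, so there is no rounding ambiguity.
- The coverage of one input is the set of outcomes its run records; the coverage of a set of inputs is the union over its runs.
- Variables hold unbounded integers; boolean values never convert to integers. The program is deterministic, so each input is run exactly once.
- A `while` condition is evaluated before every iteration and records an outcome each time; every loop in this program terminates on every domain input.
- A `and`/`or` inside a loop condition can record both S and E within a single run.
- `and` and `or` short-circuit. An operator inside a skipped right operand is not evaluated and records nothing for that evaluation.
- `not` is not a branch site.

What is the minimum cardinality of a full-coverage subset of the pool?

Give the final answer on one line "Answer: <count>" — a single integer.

input #1 (d=0, z=10): events B1->F, B3->E, B2->T, B3->E, B2->F, B4->T, B5->T, B6->T, B10->S, B9->F; covers B1=F, B2=T, B2=F, B3=E, B4=T, B5=T, B6=T, B9=F, B10=S
input #2 (d=5, z=3): events B1->F, B3->E, B2->T, B3->E, B2->F, B4->F, B5->T, B6->T, B10->S, B9->F; covers B1=F, B2=T, B2=F, B3=E, B4=F, B5=T, B6=T, B9=F, B10=S
input #3 (d=1, z=5): events B1->F, B3->E, B2->F, B4->T, B5->T, B6->T, B10->S, B9->F; covers B1=F, B2=F, B3=E, B4=T, B5=T, B6=T, B9=F, B10=S
input #4 (d=3, z=13): events B1->F, B3->E, B2->T, B3->E, B2->F, B4->F, B5->F, B6->F, B7->T, B8->T, B10->E, B11->S, B9->T; covers B1=F, B2=T, B2=F, B3=E, B4=F, B5=F, B6=F, B7=T, B8=T, B9=T, B10=E, B11=S
input #5 (d=5, z=8): events B1->F, B3->E, B2->F, B4->F, B5->T, B6->T, B10->S, B9->F; covers B1=F, B2=F, B3=E, B4=F, B5=T, B6=T, B9=F, B10=S
input #6 (d=4, z=3): events B1->F, B3->E, B2->T, B3->E, B2->F, B4->F, B5->T, B6->T, B10->S, B9->F; covers B1=F, B2=T, B2=F, B3=E, B4=F, B5=T, B6=T, B9=F, B10=S
union over all inputs: B1=F, B2=T, B2=F, B3=E, B4=T, B4=F, B5=T, B5=F, B6=T, B6=F, B7=T, B8=T, B9=T, B9=F, B10=S, B10=E, B11=S (17 outcomes)
checked all size-1 subsets: none covers 17 outcomes (max 12/17)
at size 2, {1, 4} reaches all 17 outcomes; every lexicographically earlier size-2 subset fails

Answer: 2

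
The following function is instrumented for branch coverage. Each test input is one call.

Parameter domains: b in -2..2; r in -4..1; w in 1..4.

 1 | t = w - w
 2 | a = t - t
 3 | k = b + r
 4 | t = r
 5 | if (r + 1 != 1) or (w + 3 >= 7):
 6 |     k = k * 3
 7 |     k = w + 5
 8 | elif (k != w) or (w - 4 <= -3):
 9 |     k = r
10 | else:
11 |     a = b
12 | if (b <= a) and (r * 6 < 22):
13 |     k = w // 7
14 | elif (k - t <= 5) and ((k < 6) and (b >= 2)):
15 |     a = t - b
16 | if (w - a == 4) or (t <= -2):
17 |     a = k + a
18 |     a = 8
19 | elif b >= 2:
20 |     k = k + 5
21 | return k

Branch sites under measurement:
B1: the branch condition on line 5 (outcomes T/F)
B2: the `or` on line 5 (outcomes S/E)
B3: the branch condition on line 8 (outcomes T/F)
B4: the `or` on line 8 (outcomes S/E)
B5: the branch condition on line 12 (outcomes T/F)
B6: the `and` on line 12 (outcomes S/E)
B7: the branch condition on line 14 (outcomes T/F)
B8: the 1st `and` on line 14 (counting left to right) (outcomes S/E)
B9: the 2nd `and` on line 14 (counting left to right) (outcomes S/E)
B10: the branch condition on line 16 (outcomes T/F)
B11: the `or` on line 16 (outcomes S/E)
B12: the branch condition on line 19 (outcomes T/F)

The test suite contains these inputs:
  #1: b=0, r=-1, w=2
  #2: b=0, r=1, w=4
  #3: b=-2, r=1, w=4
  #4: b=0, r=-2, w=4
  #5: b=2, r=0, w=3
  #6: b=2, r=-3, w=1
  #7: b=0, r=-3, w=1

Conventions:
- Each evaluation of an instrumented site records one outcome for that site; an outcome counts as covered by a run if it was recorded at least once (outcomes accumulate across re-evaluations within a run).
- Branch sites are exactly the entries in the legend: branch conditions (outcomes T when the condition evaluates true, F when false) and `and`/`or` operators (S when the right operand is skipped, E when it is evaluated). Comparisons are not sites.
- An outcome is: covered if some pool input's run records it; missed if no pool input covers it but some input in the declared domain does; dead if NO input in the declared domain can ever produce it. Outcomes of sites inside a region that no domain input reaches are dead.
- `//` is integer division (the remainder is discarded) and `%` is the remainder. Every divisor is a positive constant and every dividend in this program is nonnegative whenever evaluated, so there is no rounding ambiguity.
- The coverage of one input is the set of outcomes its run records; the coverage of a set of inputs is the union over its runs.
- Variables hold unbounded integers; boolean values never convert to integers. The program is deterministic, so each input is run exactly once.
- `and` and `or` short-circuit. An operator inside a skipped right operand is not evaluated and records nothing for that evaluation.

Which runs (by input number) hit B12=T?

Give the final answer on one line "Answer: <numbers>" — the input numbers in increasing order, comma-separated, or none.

input #1 (b=0, r=-1, w=2): never hits B12=T
input #2 (b=0, r=1, w=4): never hits B12=T
input #3 (b=-2, r=1, w=4): never hits B12=T
input #4 (b=0, r=-2, w=4): never hits B12=T
input #5 (b=2, r=0, w=3): hits B12=T
input #6 (b=2, r=-3, w=1): never hits B12=T
input #7 (b=0, r=-3, w=1): never hits B12=T

Answer: 5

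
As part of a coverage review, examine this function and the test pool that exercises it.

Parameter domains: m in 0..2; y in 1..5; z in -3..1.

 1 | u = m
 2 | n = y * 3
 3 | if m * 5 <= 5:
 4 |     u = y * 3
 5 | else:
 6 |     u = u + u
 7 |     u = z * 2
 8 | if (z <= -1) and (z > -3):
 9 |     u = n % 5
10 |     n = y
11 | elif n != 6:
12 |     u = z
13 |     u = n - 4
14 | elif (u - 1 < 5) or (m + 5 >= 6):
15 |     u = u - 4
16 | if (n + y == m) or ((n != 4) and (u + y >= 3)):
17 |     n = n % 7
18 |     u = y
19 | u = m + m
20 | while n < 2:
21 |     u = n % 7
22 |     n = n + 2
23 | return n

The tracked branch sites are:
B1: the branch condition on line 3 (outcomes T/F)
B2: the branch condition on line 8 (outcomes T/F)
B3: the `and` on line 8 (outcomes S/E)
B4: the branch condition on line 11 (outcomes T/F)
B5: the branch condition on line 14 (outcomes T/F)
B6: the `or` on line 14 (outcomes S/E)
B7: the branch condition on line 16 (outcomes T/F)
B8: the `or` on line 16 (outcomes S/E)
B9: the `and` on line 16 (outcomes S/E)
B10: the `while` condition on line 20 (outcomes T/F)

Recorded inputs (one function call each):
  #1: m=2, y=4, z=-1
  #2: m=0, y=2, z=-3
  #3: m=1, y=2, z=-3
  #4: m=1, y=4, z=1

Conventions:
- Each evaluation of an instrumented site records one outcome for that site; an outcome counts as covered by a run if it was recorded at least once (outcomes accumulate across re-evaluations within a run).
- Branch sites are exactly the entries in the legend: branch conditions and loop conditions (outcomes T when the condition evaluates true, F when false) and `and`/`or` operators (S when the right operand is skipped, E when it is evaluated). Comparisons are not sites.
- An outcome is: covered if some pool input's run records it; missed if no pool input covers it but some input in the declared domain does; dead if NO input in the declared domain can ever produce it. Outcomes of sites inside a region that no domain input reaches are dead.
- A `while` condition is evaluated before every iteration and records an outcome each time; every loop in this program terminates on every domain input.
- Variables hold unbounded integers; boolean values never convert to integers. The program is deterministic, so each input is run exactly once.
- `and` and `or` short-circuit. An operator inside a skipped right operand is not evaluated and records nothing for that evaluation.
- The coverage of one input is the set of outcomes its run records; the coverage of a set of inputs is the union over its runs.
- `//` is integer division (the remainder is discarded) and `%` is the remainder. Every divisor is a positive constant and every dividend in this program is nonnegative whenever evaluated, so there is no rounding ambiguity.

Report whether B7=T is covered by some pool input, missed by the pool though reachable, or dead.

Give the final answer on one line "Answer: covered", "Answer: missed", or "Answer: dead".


B7=T is recorded by pool input(s) 2, 3, 4 -> covered
Answer: covered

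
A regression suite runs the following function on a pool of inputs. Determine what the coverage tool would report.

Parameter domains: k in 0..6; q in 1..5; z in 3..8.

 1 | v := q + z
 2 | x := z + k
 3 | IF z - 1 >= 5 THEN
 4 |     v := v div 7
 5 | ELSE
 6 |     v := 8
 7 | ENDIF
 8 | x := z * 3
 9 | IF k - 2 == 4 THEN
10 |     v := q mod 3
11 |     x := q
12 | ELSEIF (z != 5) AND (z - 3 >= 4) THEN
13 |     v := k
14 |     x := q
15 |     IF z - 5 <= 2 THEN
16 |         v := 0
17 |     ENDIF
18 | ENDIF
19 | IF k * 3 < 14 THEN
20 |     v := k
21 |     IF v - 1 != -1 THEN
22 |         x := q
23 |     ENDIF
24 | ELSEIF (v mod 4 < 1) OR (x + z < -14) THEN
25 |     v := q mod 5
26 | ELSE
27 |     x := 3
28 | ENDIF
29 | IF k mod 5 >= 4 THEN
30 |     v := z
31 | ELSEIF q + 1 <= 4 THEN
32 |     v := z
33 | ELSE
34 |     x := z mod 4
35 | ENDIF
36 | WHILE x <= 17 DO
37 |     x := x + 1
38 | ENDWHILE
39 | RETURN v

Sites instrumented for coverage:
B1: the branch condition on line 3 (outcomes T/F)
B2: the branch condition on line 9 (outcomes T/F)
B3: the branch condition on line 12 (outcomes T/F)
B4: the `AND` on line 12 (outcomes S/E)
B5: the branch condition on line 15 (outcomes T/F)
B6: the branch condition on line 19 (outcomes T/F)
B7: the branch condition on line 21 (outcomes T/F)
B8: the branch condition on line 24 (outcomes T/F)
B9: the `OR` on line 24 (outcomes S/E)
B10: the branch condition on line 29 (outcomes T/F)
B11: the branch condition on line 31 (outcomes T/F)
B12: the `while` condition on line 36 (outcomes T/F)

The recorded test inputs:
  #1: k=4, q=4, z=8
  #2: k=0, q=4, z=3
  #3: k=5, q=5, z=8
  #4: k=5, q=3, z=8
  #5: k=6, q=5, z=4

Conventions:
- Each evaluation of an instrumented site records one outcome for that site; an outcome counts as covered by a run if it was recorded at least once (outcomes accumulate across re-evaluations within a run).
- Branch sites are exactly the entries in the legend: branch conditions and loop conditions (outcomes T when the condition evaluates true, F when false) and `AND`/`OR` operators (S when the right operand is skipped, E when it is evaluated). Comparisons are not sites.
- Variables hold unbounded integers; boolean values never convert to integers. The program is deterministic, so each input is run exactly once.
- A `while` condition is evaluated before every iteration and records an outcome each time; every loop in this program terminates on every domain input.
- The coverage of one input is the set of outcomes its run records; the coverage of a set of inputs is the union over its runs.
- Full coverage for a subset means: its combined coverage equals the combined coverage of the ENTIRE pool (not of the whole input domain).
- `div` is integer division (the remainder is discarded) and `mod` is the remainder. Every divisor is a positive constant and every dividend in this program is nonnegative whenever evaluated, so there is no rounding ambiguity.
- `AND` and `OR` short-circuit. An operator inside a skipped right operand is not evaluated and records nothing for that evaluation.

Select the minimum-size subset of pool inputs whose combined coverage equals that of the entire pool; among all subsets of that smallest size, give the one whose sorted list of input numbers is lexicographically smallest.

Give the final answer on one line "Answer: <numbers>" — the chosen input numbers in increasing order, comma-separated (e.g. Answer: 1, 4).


input #1 (k=4, q=4, z=8): events B1->T, B2->F, B4->E, B3->T, B5->F, B6->T, B7->T, B10->T, B12->T, B12->T, B12->T, B12->T, B12->T, B12->T, ...; covers B1=T, B2=F, B3=T, B4=E, B5=F, B6=T, B7=T, B10=T, B12=T, B12=F
input #2 (k=0, q=4, z=3): events B1->F, B2->F, B4->E, B3->F, B6->T, B7->F, B10->F, B11->F, B12->T, B12->T, B12->T, B12->T, B12->T, B12->T, ...; covers B1=F, B2=F, B3=F, B4=E, B6=T, B7=F, B10=F, B11=F, B12=T, B12=F
input #3 (k=5, q=5, z=8): events B1->T, B2->F, B4->E, B3->T, B5->F, B6->F, B9->E, B8->F, B10->F, B11->F, B12->T, B12->T, B12->T, B12->T, ...; covers B1=T, B2=F, B3=T, B4=E, B5=F, B6=F, B8=F, B9=E, B10=F, B11=F, B12=T, B12=F
input #4 (k=5, q=3, z=8): events B1->T, B2->F, B4->E, B3->T, B5->F, B6->F, B9->E, B8->F, B10->F, B11->T, B12->T, B12->T, B12->T, B12->T, ...; covers B1=T, B2=F, B3=T, B4=E, B5=F, B6=F, B8=F, B9=E, B10=F, B11=T, B12=T, B12=F
input #5 (k=6, q=5, z=4): events B1->F, B2->T, B6->F, B9->E, B8->F, B10->F, B11->F, B12->T, B12->T, B12->T, B12->T, B12->T, B12->T, B12->T, ...; covers B1=F, B2=T, B6=F, B8=F, B9=E, B10=F, B11=F, B12=T, B12=F
together the pool reaches 20 outcomes: B1=T, B1=F, B2=T, B2=F, B3=T, B3=F, B4=E, B5=F, B6=T, B6=F, B7=T, B7=F, B8=F, B9=E, B10=T, B10=F, B11=T, B11=F, B12=T, B12=F
every size-1 subset falls short of the 20 outcomes (best: 12/20)
every size-2 subset falls short of the 20 outcomes (best: 17/20)
every size-3 subset falls short of the 20 outcomes (best: 19/20)
the canonical winner is {1, 2, 4, 5}: size 4, full 20-outcome coverage, earliest index list among size-4 covers
Answer: 1, 2, 4, 5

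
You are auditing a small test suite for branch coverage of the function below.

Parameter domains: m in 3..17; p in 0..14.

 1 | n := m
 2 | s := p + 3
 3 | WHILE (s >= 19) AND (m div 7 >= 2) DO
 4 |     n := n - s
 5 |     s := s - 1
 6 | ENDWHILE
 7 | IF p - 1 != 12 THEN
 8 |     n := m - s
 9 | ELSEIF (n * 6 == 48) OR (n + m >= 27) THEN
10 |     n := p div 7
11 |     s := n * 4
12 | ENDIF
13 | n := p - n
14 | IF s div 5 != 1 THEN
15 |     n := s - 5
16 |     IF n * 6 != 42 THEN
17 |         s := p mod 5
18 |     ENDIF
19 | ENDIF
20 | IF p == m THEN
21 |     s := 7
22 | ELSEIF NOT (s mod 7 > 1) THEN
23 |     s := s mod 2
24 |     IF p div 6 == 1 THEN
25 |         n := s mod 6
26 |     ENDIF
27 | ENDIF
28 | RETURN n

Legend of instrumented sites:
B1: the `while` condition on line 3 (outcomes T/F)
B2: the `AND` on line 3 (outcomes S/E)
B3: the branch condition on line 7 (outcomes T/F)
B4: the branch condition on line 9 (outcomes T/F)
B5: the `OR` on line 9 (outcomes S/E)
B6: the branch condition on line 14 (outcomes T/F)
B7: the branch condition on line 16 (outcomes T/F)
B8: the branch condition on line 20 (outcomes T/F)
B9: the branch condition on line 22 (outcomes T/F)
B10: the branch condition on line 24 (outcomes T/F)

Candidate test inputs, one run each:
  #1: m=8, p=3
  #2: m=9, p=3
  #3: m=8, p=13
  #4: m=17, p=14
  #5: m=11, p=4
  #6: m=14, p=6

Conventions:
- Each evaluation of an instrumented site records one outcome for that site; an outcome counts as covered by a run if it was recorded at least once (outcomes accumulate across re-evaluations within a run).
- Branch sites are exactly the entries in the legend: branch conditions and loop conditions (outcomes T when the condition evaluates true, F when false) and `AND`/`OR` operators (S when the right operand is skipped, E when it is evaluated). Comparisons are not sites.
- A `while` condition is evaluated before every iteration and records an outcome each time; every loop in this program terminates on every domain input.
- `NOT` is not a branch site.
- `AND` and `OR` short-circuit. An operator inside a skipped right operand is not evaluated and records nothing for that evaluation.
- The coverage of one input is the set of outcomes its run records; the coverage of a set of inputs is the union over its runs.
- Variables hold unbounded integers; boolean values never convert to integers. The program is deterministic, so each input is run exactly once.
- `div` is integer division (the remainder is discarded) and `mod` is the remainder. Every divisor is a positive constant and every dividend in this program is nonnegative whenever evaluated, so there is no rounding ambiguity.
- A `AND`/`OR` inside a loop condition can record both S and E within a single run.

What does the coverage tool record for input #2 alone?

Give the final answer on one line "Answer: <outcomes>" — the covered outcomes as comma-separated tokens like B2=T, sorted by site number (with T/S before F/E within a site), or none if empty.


Simulating input #2 (m=9, p=3) step by step:
  B2->S, B1->F, B3->T, B6->F, B8->F, B9->F
distinct outcomes covered: B1=F, B2=S, B3=T, B6=F, B8=F, B9=F
Answer: B1=F, B2=S, B3=T, B6=F, B8=F, B9=F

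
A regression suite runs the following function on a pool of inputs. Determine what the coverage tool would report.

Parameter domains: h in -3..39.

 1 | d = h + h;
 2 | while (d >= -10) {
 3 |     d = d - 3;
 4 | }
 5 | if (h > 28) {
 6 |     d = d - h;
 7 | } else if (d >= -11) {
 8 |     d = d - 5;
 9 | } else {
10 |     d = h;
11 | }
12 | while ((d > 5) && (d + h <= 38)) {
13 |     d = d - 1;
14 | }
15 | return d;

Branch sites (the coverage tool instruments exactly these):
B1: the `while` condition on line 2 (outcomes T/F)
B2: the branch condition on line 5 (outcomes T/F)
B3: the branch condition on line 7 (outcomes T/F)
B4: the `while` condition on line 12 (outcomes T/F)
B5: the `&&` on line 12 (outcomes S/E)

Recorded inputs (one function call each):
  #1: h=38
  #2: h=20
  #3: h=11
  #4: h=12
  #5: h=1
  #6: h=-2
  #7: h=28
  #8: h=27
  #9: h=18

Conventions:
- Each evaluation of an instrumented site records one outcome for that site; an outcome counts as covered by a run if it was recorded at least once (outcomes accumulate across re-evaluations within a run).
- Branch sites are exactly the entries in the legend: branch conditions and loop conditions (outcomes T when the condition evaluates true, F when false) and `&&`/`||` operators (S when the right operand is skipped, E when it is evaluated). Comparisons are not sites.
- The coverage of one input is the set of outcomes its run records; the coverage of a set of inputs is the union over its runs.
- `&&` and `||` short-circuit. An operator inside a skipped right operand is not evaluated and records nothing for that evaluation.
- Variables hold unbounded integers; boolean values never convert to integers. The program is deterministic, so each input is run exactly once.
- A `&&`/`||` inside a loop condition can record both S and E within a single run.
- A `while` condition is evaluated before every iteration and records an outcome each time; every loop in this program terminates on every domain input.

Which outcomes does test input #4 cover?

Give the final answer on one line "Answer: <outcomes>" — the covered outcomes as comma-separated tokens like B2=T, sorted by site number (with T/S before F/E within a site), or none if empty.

Tracing the run of input #4 (h=12):
  B1->T, B1->T, B1->T, B1->T, B1->T, B1->T, B1->T, B1->T, B1->T, B1->T
  B1->T, B1->T, B1->F, B2->F, B3->F, B5->E, B4->T, B5->E, B4->T, B5->E
  B4->T, B5->E, B4->T, B5->E, B4->T, B5->E, B4->T, B5->E, B4->T, B5->S
  B4->F
as a set, this run covers: B1=T, B1=F, B2=F, B3=F, B4=T, B4=F, B5=S, B5=E

Answer: B1=T, B1=F, B2=F, B3=F, B4=T, B4=F, B5=S, B5=E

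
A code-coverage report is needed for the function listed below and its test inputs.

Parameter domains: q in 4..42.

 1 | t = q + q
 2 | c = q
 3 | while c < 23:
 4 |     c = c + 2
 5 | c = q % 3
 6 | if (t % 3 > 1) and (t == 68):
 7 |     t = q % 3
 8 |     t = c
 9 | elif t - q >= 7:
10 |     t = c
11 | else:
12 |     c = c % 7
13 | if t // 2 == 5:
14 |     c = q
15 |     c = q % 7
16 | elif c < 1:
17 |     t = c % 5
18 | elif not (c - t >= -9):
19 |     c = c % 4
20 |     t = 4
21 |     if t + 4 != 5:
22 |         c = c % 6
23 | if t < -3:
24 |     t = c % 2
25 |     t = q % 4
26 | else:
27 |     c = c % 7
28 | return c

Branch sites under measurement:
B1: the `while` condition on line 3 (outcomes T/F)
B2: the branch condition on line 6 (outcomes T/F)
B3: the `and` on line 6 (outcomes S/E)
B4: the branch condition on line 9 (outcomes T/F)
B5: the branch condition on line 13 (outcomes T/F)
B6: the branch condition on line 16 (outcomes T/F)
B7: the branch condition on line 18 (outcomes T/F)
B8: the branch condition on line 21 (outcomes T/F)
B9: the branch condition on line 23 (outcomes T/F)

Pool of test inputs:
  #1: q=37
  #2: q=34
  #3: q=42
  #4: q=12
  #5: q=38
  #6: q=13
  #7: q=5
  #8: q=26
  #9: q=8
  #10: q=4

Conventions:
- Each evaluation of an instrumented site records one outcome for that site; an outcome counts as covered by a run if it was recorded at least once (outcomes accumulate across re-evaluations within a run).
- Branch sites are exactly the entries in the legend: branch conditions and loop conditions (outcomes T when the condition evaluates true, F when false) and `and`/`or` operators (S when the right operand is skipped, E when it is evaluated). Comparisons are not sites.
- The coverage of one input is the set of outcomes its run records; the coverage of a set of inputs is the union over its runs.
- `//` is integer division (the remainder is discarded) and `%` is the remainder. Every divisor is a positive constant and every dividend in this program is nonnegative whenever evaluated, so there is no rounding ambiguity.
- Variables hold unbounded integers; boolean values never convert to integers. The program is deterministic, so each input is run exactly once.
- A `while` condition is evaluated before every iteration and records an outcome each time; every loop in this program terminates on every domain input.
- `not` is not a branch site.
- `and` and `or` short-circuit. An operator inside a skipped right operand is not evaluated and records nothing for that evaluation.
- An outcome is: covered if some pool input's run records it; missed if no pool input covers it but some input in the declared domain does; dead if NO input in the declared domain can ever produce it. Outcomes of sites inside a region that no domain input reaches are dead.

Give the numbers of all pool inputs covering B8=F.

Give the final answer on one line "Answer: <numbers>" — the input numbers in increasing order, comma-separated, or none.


input #1 (q=37): never hits B8=F
input #2 (q=34): never hits B8=F
input #3 (q=42): never hits B8=F
input #4 (q=12): never hits B8=F
input #5 (q=38): never hits B8=F
input #6 (q=13): never hits B8=F
input #7 (q=5): never hits B8=F
input #8 (q=26): never hits B8=F
input #9 (q=8): never hits B8=F
input #10 (q=4): never hits B8=F
Answer: none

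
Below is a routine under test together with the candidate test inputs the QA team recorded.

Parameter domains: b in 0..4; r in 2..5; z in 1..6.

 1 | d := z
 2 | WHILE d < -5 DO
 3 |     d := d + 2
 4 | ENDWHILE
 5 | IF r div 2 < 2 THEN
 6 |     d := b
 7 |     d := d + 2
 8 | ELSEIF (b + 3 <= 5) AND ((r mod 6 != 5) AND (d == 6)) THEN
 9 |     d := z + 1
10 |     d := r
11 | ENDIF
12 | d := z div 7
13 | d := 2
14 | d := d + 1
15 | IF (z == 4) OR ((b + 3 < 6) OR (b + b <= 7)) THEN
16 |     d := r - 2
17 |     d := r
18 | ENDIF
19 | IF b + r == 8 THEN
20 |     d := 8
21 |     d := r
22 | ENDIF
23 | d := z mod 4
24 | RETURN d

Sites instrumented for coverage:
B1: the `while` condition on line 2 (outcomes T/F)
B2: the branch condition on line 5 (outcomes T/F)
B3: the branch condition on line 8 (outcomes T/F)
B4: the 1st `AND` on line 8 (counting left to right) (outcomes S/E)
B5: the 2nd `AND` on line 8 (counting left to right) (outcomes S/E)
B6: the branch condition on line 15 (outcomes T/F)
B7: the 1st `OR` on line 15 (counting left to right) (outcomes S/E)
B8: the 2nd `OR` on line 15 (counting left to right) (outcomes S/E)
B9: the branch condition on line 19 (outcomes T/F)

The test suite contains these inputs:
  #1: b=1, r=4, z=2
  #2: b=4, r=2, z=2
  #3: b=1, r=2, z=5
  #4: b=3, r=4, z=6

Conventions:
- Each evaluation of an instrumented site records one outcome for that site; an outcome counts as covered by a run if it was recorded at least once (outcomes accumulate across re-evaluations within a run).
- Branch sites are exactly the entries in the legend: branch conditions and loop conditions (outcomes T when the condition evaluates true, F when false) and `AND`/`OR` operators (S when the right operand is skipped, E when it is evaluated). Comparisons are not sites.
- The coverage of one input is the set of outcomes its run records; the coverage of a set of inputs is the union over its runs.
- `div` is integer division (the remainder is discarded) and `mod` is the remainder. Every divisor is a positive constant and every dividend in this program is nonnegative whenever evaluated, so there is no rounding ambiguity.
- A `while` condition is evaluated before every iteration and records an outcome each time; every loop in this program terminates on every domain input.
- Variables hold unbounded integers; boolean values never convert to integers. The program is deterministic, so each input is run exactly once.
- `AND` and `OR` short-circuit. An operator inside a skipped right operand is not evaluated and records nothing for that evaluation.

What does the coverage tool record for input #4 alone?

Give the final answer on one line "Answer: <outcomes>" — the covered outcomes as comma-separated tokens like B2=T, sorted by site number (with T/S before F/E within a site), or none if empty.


Running input #4 (b=3, r=4, z=6), event by event:
  B1->F, B2->F, B4->S, B3->F, B7->E, B8->E, B6->T, B9->F
as a set, this run covers: B1=F, B2=F, B3=F, B4=S, B6=T, B7=E, B8=E, B9=F
Answer: B1=F, B2=F, B3=F, B4=S, B6=T, B7=E, B8=E, B9=F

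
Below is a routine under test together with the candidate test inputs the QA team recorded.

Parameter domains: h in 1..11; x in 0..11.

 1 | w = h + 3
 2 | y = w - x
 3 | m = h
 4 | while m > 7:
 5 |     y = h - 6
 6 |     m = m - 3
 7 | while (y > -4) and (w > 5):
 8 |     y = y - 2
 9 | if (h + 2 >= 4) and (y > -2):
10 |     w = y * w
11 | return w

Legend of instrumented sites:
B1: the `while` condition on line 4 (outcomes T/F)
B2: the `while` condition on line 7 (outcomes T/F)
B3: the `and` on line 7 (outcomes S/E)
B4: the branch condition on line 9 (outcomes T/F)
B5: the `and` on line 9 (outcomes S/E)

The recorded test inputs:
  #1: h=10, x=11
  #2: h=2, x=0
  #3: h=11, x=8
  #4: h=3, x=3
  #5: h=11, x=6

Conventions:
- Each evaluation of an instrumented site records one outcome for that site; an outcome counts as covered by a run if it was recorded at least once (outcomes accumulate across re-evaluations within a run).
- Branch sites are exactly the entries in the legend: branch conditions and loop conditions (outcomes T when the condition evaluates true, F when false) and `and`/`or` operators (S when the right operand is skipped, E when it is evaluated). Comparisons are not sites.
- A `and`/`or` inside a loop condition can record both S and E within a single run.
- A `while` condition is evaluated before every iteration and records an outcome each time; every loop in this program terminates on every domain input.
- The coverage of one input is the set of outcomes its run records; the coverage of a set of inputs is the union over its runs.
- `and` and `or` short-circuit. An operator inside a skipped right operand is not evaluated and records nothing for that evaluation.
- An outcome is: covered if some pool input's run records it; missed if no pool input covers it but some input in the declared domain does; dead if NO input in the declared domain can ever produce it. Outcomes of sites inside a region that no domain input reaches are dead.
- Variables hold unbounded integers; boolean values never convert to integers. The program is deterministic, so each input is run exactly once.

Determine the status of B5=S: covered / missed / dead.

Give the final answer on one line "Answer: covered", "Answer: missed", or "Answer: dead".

no pool input records B5=S
but domain input (h=1, x=0) does record it -> reachable, so missed

Answer: missed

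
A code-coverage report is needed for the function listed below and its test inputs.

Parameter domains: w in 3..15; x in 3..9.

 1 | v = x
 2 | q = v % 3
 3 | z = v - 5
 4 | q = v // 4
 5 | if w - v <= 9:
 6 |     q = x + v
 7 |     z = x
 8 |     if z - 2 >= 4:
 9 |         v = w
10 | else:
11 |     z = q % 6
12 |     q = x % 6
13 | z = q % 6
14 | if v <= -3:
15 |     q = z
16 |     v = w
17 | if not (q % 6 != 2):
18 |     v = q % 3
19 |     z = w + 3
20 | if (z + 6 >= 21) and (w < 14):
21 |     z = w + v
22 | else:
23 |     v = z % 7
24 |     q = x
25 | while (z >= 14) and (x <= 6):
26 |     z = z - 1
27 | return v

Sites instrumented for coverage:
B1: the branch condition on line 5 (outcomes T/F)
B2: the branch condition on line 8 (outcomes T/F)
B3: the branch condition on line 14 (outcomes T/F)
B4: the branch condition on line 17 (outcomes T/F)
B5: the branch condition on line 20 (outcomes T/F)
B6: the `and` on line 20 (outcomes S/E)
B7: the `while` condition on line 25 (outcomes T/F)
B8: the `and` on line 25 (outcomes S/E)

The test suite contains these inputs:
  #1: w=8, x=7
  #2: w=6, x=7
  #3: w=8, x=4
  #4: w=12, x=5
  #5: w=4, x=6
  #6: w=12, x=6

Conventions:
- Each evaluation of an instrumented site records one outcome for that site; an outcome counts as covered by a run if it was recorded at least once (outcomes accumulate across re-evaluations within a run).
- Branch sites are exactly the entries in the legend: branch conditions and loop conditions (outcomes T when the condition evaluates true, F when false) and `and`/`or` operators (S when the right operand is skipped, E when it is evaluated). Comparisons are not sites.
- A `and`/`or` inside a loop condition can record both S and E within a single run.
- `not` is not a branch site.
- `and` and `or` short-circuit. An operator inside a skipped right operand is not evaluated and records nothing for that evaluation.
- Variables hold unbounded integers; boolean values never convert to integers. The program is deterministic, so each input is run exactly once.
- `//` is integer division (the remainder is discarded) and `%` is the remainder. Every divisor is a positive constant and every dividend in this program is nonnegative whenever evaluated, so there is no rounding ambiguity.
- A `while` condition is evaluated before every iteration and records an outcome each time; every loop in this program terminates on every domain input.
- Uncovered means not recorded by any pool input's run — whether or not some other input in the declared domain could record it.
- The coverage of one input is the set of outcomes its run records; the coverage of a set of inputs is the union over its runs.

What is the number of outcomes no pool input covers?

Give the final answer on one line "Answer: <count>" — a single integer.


#1 (w=8, x=7) -> B1->T, B2->T, B3->F, B4->T, B6->S, B5->F, B8->S, B7->F; covered: B1=T, B2=T, B3=F, B4=T, B5=F, B6=S, B7=F, B8=S
#2 (w=6, x=7) -> B1->T, B2->T, B3->F, B4->T, B6->S, B5->F, B8->S, B7->F; covered: B1=T, B2=T, B3=F, B4=T, B5=F, B6=S, B7=F, B8=S
#3 (w=8, x=4) -> B1->T, B2->F, B3->F, B4->T, B6->S, B5->F, B8->S, B7->F; covered: B1=T, B2=F, B3=F, B4=T, B5=F, B6=S, B7=F, B8=S
#4 (w=12, x=5) -> B1->T, B2->F, B3->F, B4->F, B6->S, B5->F, B8->S, B7->F; covered: B1=T, B2=F, B3=F, B4=F, B5=F, B6=S, B7=F, B8=S
#5 (w=4, x=6) -> B1->T, B2->T, B3->F, B4->F, B6->S, B5->F, B8->S, B7->F; covered: B1=T, B2=T, B3=F, B4=F, B5=F, B6=S, B7=F, B8=S
#6 (w=12, x=6) -> B1->T, B2->T, B3->F, B4->F, B6->S, B5->F, B8->S, B7->F; covered: B1=T, B2=T, B3=F, B4=F, B5=F, B6=S, B7=F, B8=S
union over the pool: B1=T, B2=T, B2=F, B3=F, B4=T, B4=F, B5=F, B6=S, B7=F, B8=S
uncovered (6 of 16): B1=F, B3=T, B5=T, B6=E, B7=T, B8=E
Answer: 6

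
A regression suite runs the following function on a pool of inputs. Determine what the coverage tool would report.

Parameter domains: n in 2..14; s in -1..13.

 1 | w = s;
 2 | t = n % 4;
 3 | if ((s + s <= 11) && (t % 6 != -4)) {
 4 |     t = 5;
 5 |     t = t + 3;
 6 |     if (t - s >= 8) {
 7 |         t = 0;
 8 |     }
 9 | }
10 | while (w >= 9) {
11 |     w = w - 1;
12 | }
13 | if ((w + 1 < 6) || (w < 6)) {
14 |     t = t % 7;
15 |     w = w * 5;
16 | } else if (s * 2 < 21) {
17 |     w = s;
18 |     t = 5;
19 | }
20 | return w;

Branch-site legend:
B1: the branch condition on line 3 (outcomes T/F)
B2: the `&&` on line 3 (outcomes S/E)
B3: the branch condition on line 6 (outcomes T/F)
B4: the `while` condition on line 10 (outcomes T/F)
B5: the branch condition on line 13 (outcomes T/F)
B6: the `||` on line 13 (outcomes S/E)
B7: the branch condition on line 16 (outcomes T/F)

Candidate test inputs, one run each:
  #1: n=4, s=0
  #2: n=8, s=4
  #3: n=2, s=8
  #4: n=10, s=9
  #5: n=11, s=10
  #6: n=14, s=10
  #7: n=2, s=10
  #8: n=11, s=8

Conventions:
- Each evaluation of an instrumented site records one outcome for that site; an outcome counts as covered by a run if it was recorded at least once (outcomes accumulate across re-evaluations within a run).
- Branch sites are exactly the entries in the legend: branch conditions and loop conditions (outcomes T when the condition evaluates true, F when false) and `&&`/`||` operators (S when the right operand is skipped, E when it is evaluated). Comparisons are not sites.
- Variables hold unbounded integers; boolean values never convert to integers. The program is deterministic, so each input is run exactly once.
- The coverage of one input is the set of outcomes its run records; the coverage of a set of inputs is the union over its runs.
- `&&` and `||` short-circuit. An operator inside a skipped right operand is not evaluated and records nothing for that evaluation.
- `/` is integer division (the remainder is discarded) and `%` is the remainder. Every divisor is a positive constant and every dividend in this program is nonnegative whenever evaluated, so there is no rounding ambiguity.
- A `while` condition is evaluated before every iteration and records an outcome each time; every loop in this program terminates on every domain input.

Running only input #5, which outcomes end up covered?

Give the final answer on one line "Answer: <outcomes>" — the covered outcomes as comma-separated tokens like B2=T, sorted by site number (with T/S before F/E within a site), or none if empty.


Simulating input #5 (n=11, s=10) step by step:
  B2->S, B1->F, B4->T, B4->T, B4->F, B6->E, B5->F, B7->T
distinct outcomes covered: B1=F, B2=S, B4=T, B4=F, B5=F, B6=E, B7=T
Answer: B1=F, B2=S, B4=T, B4=F, B5=F, B6=E, B7=T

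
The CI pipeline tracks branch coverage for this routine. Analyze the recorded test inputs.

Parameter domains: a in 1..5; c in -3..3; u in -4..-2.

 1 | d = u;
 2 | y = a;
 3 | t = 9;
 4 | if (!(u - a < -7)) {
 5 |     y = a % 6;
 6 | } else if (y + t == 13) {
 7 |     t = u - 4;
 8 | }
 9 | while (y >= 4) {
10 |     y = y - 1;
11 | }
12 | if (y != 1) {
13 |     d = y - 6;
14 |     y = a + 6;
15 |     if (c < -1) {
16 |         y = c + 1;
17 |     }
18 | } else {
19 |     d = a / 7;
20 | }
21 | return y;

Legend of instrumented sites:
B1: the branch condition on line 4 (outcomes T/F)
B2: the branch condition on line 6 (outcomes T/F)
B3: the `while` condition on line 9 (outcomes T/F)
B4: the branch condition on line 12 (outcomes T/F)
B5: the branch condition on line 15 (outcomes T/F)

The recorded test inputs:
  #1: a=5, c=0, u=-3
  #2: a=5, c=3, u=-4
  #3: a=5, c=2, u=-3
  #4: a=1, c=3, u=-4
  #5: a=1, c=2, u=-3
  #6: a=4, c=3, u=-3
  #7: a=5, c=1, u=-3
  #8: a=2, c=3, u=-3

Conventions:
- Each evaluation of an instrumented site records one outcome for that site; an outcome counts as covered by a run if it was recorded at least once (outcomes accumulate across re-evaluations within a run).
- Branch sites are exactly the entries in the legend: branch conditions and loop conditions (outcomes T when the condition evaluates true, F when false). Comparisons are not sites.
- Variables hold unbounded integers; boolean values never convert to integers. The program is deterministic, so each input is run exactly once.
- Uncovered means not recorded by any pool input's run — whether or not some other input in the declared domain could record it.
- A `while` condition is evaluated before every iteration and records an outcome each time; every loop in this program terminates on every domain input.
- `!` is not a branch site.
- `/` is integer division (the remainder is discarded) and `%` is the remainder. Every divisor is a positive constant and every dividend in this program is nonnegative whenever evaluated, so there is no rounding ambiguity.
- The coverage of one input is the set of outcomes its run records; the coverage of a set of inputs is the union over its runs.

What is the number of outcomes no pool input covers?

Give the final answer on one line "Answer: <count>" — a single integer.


run #1 (a=5, c=0, u=-3) records B1=F, B2=F, B3=T, B3=F, B4=T, B5=F
run #2 (a=5, c=3, u=-4) records B1=F, B2=F, B3=T, B3=F, B4=T, B5=F
run #3 (a=5, c=2, u=-3) records B1=F, B2=F, B3=T, B3=F, B4=T, B5=F
run #4 (a=1, c=3, u=-4) records B1=T, B3=F, B4=F
run #5 (a=1, c=2, u=-3) records B1=T, B3=F, B4=F
run #6 (a=4, c=3, u=-3) records B1=T, B3=T, B3=F, B4=T, B5=F
run #7 (a=5, c=1, u=-3) records B1=F, B2=F, B3=T, B3=F, B4=T, B5=F
run #8 (a=2, c=3, u=-3) records B1=T, B3=F, B4=T, B5=F
union over the pool: B1=T, B1=F, B2=F, B3=T, B3=F, B4=T, B4=F, B5=F
uncovered (2 of 10): B2=T, B5=T
Answer: 2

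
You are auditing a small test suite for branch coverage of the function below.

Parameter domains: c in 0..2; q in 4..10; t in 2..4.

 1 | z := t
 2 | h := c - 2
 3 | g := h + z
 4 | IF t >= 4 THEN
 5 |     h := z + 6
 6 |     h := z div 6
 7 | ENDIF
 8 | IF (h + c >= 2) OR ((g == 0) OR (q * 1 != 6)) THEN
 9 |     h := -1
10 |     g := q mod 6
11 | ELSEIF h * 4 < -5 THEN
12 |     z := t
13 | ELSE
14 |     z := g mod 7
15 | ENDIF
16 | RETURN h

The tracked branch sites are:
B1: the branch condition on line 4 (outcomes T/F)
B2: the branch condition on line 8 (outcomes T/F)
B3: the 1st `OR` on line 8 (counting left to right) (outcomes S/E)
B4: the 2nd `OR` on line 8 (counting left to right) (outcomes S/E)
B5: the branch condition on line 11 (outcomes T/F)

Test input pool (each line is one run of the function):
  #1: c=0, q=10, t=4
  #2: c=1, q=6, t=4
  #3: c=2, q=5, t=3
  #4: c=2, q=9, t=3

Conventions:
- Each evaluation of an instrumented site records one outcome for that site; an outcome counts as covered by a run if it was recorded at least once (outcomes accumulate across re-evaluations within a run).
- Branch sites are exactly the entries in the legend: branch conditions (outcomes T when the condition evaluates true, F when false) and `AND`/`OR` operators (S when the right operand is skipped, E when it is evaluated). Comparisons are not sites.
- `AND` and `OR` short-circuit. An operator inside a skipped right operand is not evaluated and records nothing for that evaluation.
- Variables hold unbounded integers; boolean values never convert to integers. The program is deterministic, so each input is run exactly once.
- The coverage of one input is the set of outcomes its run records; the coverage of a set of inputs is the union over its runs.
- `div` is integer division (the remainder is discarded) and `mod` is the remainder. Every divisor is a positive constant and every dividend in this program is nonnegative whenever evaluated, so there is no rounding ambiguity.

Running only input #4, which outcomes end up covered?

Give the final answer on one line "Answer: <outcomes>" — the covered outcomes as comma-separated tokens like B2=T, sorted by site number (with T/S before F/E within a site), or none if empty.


Tracing the run of input #4 (c=2, q=9, t=3):
  B1->F, B3->S, B2->T
as a set, this run covers: B1=F, B2=T, B3=S
Answer: B1=F, B2=T, B3=S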